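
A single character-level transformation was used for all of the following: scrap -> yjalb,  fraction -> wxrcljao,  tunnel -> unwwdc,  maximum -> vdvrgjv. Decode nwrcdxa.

routine

The output letters match the input read backwards, each shifted +9: scrap reversed is parcs. The word is reversed, then every letter is shifted forward by 9.
Decoding nwrcdxa: shift back: n−9=e, w−9=n, r−9=i, c−9=t, d−9=u, x−9=o, a−9=r → enituor; then reverse → routine.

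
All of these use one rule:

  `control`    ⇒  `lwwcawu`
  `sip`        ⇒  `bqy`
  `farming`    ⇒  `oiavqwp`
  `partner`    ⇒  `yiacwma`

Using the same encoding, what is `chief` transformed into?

The shift depends on letter class: consonant c→l is +9, but vowel o→w is +8. Vowels shift forward by 8 and consonants shift forward by 9.
Applying it to chief: c(cons)+9=l, h(cons)+9=q, i(vowel)+8=q, e(vowel)+8=m, f(cons)+9=o.

lqqmo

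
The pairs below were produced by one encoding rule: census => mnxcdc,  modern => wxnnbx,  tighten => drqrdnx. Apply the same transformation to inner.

The shift depends on letter class: consonant c→m is +10, but vowel e→n is +9. Vowels shift forward by 9 and consonants shift forward by 10.
For inner: i(vowel)+9=r, n(cons)+10=x, n(cons)+10=x, e(vowel)+9=n, r(cons)+10=b.

rxxnb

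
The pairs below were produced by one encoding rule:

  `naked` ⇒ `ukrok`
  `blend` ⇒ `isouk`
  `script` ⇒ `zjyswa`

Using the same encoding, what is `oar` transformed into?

The shift depends on letter class: consonant n→u is +7, but vowel a→k is +10. Vowels shift forward by 10 and consonants shift forward by 7.
On oar: o(vowel)+10=y, a(vowel)+10=k, r(cons)+7=y.

yky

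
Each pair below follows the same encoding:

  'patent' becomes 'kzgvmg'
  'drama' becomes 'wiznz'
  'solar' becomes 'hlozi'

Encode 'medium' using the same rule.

nvwrfn

Each letter is replaced by its mirror in the alphabet: a↔z, b↔y, c↔x, and so on (the Atbash cipher).
Applying it to medium: m↔n, e↔v, d↔w, i↔r, u↔f, m↔n.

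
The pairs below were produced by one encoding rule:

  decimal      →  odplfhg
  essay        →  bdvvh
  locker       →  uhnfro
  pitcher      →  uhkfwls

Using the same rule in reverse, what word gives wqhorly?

The output letters match the input read backwards, each shifted +3: decimal reversed is lamiced. Read the word backwards and shift each letter +3.
Decoding wqhorly: shift back: w−3=t, q−3=n, h−3=e, o−3=l, r−3=o, l−3=i, y−3=v → tneloiv; then reverse → violent.

violent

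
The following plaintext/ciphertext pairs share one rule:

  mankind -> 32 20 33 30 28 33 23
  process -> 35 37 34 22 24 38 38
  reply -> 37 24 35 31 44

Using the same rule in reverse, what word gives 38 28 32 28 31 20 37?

similar

m is letter #13 and maps to 32: an offset of 19. The number is (letter's place in the alphabet, a=1) + 19.
Undoing it on 38 28 32 28 31 20 37: 38→(38−19)÷1=19=s, 28→(28−19)÷1=9=i, 32→(32−19)÷1=13=m, 28→(28−19)÷1=9=i, 31→(31−19)÷1=12=l, 20→(20−19)÷1=1=a, 37→(37−19)÷1=18=r.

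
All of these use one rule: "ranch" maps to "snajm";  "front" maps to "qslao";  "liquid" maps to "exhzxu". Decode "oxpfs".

timer

r(17)→s(18) and a(0)→n(13) fit y≡11x+13 (mod 26); the inverse of 11 mod 26 is 19. Each letter's alphabet position (a=0..z=25) is mapped through 11·x+13 mod 26 — an affine cipher.
Undoing it on oxpfs: o(14)→19·(14−13)≡19=t; x(23)→19·(23−13)≡8=i; p(15)→19·(15−13)≡12=m; f(5)→19·(5−13)≡4=e; s(18)→19·(18−13)≡17=r (all mod 26).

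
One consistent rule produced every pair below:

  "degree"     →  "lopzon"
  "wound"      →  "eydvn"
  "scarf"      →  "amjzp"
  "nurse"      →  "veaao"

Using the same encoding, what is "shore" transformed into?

Shifts by position in degree: pos 0: d→l (+8), pos 1: e→o (+10), pos 2: g→p (+9), pos 3: r→z (+8), pos 4: e→o (+10), pos 5: e→n (+9) — repeating every 3. It's a Vigenère-style cipher with numeric key [8,10,9]: position i shifts by key[i mod 3].
For shore: s+8=a, h+10=r, o+9=x, r+8=z, e+10=o.

arxzo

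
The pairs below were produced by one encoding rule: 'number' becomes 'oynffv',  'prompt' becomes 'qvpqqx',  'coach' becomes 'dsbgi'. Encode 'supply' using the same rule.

Shifts by position in number: pos 0: n→o (+1), pos 1: u→y (+4), pos 2: m→n (+1), pos 3: b→f (+4) — repeating every 2. It's a Vigenère-style cipher with numeric key [1,4]: position i shifts by key[i mod 2].
On supply: s+1=t, u+4=y, p+1=q, p+4=t, l+1=m, y+4=c.

tyqtmc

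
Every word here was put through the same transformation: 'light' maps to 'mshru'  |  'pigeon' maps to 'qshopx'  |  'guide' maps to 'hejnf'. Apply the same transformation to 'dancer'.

Shifts by position in light: pos 0: l→m (+1), pos 1: i→s (+10), pos 2: g→h (+1), pos 3: h→r (+10) — repeating every 2. A repeating key of period 2 is used — shifts +1, +10 over and over.
Applying it to dancer: d+1=e, a+10=k, n+1=o, c+10=m, e+1=f, r+10=b.

ekomfb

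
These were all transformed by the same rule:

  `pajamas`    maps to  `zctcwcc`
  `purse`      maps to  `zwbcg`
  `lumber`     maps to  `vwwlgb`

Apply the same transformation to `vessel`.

fgccgv

The shift depends on letter class: consonant p→z is +10, but vowel a→c is +2. Vowels shift forward by 2 and consonants shift forward by 10.
Applying it to vessel: v(cons)+10=f, e(vowel)+2=g, s(cons)+10=c, s(cons)+10=c, e(vowel)+2=g, l(cons)+10=v.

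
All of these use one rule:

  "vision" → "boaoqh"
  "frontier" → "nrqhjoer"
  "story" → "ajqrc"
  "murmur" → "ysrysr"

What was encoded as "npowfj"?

flight

v(21)→b(1) and i(8)→o(14) fit y≡9x+20 (mod 26); the inverse of 9 mod 26 is 3. This is an affine cipher: with a=0,…,z=25, each position x becomes (9x+20) mod 26.
Undoing it on npowfj: n(13)→3·(13−20)≡5=f; p(15)→3·(15−20)≡11=l; o(14)→3·(14−20)≡8=i; w(22)→3·(22−20)≡6=g; f(5)→3·(5−20)≡7=h; j(9)→3·(9−20)≡19=t (all mod 26).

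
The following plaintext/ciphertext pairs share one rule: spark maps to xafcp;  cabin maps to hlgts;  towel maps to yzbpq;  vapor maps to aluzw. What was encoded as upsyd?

It's a Vigenère-style cipher with numeric key [5,11]: position i shifts by key[i mod 2].
Decoding upsyd: u−5=p, p−11=e, s−5=n, y−11=n, d−5=y.

penny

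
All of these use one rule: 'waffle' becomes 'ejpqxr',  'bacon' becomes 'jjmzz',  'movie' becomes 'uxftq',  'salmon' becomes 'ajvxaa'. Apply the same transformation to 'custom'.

In waffle: w→e is +8, a→j is +9, f→p is +10, f→q is +11 — the shift increases by 1 each position. The shift increases by 1 at each position, starting from +8: 8, 9, 10, ….
Applying it to custom: c+8=k, u+9=d, s+10=c, t+11=e, o+12=a, m+13=z.

kdceaz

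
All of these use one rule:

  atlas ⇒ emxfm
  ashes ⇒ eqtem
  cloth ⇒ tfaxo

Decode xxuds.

grill

The output letters match the input read backwards, each shifted +12: atlas reversed is salta. The word is reversed, then every letter is shifted forward by 12.
Undoing it on xxuds: shift back: x−12=l, x−12=l, u−12=i, d−12=r, s−12=g → llirg; then reverse → grill.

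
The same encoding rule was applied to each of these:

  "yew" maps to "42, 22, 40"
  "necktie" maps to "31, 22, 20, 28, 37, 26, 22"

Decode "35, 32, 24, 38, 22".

y is letter #25 and maps to 42: an offset of 17. Letters become their 1-based position plus 17 (so a→18, b→19, …).
Reversing it on 35, 32, 24, 38, 22: 35→(35−17)÷1=18=r, 32→(32−17)÷1=15=o, 24→(24−17)÷1=7=g, 38→(38−17)÷1=21=u, 22→(22−17)÷1=5=e.

rogue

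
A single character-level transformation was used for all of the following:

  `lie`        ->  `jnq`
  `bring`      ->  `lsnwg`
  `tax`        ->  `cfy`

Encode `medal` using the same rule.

The output letters match the input read backwards, each shifted +5: lie reversed is eil. Two steps: reverse the string, then apply a Caesar shift of +5.
On medal: reverse → ladem; then shift: l+5=q, a+5=f, d+5=i, e+5=j, m+5=r.

qfijr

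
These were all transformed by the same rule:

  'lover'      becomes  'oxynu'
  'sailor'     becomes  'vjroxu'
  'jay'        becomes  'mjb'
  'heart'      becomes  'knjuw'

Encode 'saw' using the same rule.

Vowels shift forward by 9 and consonants shift forward by 3.
Applying it to saw: s(cons)+3=v, a(vowel)+9=j, w(cons)+3=z.

vjz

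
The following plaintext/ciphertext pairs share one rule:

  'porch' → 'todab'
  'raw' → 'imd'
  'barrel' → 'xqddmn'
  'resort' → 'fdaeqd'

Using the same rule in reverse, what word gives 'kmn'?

The output letters match the input read backwards, each shifted +12: porch reversed is hcrop. The word is reversed, then every letter is shifted forward by 12.
Undoing it on kmn: shift back: k−12=y, m−12=a, n−12=b → yab; then reverse → bay.

bay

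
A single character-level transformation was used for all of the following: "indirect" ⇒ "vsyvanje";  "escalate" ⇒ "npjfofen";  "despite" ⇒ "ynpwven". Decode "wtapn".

purse

i(8)→v(21) and n(13)→s(18) fit y≡15x+5 (mod 26); the inverse of 15 mod 26 is 7. Each letter's alphabet position (a=0..z=25) is mapped through 15·x+5 mod 26 — an affine cipher.
Reversing it on wtapn: w(22)→7·(22−5)≡15=p; t(19)→7·(19−5)≡20=u; a(0)→7·(0−5)≡17=r; p(15)→7·(15−5)≡18=s; n(13)→7·(13−5)≡4=e (all mod 26).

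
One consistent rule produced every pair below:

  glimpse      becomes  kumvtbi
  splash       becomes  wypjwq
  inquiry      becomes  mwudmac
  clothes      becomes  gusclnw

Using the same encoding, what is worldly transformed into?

axvuhuc

It's a Vigenère-style cipher with numeric key [4,9]: position i shifts by key[i mod 2].
Applying it to worldly: w+4=a, o+9=x, r+4=v, l+9=u, d+4=h, l+9=u, y+4=c.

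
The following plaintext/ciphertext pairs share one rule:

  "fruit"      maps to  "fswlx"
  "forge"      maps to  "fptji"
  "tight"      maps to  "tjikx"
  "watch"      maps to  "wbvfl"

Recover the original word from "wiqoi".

whole

The shift increases by 1 at each position, starting from +0: 0, 1, 2, ….
Decoding wiqoi: w−0=w, i−1=h, q−2=o, o−3=l, i−4=e.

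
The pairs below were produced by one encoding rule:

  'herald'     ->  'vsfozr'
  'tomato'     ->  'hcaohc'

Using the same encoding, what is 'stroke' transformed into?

Each letter is shifted forward by 14 in the alphabet (a Caesar shift of +14).
On stroke: s+14=g, t+14=h, r+14=f, o+14=c, k+14=y, e+14=s.

ghfcys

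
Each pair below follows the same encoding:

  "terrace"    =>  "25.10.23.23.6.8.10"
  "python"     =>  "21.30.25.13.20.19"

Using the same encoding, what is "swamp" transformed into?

24.28.6.18.21

t is letter #20 and maps to 25: an offset of 5. Letters become their 1-based position plus 5 (so a→6, b→7, …).
On swamp: s=19→24, w=23→28, a=1→6, m=13→18, p=16→21.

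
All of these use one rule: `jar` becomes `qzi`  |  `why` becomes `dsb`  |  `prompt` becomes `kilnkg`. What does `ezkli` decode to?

vapor

Each pair mirrors across the alphabet (j↔q, a↔z, r↔i): positions sum to 25. This is the alphabet-reversal cipher (Atbash): a becomes z, b becomes y, etc.
Decoding ezkli: e↔v, z↔a, k↔p, l↔o, i↔r.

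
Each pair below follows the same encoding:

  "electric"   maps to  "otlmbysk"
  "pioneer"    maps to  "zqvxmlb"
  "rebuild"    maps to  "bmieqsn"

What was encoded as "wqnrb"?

Shifts by position in electric: pos 0: e→o (+10), pos 1: l→t (+8), pos 2: e→l (+7), pos 3: c→m (+10), pos 4: t→b (+8), pos 5: r→y (+7) — repeating every 3. It's a Vigenère-style cipher with numeric key [10,8,7]: position i shifts by key[i mod 3].
Decoding wqnrb: w−10=m, q−8=i, n−7=g, r−10=h, b−8=t.

might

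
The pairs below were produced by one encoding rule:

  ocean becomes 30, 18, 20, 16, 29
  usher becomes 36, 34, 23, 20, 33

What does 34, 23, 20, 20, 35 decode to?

sheet

o is letter #15 and maps to 30: an offset of 15. Each letter is replaced by its alphabet position (a=1..z=26) + 15.
Reversing it on 34, 23, 20, 20, 35: 34→(34−15)÷1=19=s, 23→(23−15)÷1=8=h, 20→(20−15)÷1=5=e, 20→(20−15)÷1=5=e, 35→(35−15)÷1=20=t.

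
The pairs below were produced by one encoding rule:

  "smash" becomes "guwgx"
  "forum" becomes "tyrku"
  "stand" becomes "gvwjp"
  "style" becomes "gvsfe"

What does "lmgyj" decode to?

bison

Treating letters as 0–25, the rule is x ↦ 15x + 22 (mod 26).
Undoing it on lmgyj: l(11)→7·(11−22)≡1=b; m(12)→7·(12−22)≡8=i; g(6)→7·(6−22)≡18=s; y(24)→7·(24−22)≡14=o; j(9)→7·(9−22)≡13=n (all mod 26).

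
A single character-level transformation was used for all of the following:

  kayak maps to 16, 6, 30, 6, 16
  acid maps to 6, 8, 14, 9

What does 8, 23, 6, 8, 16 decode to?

crack

k is letter #11 and maps to 16: an offset of 5. The number is (letter's place in the alphabet, a=1) + 5.
Decoding 8, 23, 6, 8, 16: 8→(8−5)÷1=3=c, 23→(23−5)÷1=18=r, 6→(6−5)÷1=1=a, 8→(8−5)÷1=3=c, 16→(16−5)÷1=11=k.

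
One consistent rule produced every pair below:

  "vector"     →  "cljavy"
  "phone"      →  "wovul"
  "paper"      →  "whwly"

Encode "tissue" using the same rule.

Compare letters: v→c is +7, e→l is +7, c→j is +7 — a constant shift. Each letter is shifted forward by 7 in the alphabet (a Caesar shift of +7).
For tissue: t+7=a, i+7=p, s+7=z, s+7=z, u+7=b, e+7=l.

apzzbl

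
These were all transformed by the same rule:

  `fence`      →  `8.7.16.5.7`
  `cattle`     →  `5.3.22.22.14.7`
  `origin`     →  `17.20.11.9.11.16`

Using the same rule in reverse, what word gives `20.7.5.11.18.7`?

f is letter #6 and maps to 8: an offset of 2. Letters become their 1-based position plus 2 (so a→3, b→4, …).
Undoing it on 20.7.5.11.18.7: 20→(20−2)÷1=18=r, 7→(7−2)÷1=5=e, 5→(5−2)÷1=3=c, 11→(11−2)÷1=9=i, 18→(18−2)÷1=16=p, 7→(7−2)÷1=5=e.

recipe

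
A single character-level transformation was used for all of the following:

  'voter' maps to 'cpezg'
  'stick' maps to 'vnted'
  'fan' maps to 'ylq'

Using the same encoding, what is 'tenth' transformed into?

seype

The output letters match the input read backwards, each shifted +11: voter reversed is retov. Read the word backwards and shift each letter +11.
On tenth: reverse → htnet; then shift: h+11=s, t+11=e, n+11=y, e+11=p, t+11=e.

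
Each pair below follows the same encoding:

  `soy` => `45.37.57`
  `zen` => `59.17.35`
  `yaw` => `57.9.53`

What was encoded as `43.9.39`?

rap

s(#19)→45 and o(#15)→37: differences scale by 2, so n = 2·pos + 7. The formula is n = 2×(alphabet index, a=1) + 7.
Undoing it on 43.9.39: 43→(43−7)÷2=18=r, 9→(9−7)÷2=1=a, 39→(39−7)÷2=16=p.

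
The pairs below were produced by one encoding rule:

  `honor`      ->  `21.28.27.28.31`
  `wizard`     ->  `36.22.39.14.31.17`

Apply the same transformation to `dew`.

h is letter #8 and maps to 21: an offset of 13. Letters become their 1-based position plus 13 (so a→14, b→15, …).
For dew: d=4→17, e=5→18, w=23→36.

17.18.36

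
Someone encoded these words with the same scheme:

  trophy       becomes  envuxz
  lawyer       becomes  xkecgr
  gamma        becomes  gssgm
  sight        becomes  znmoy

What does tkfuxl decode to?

Two steps: reverse the string, then apply a Caesar shift of +6.
Decoding tkfuxl: shift back: t−6=n, k−6=e, f−6=z, u−6=o, x−6=r, l−6=f → nezorf; then reverse → frozen.

frozen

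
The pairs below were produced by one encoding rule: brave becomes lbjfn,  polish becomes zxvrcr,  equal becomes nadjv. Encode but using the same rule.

The shift depends on letter class: consonant b→l is +10, but vowel a→j is +9. Vowels shift forward by 9 and consonants shift forward by 10.
For but: b(cons)+10=l, u(vowel)+9=d, t(cons)+10=d.

ldd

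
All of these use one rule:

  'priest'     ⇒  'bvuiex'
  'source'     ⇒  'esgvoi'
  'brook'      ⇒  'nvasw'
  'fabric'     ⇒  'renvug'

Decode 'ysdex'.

Shifts by position in priest: pos 0: p→b (+12), pos 1: r→v (+4), pos 2: i→u (+12), pos 3: e→i (+4) — repeating every 2. A repeating key of period 2 is used — shifts +12, +4 over and over.
Reversing it on ysdex: y−12=m, s−4=o, d−12=r, e−4=a, x−12=l.

moral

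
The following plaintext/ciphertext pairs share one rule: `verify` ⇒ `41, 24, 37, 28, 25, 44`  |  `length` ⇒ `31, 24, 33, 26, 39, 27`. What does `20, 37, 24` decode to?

Each letter is replaced by its alphabet position (a=1..z=26) + 19.
Undoing it on 20, 37, 24: 20→(20−19)÷1=1=a, 37→(37−19)÷1=18=r, 24→(24−19)÷1=5=e.

are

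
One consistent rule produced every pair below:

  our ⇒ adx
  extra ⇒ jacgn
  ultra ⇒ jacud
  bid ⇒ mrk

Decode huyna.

reply

The output letters match the input read backwards, each shifted +9: our reversed is ruo. Two steps: reverse the string, then apply a Caesar shift of +9.
Undoing it on huyna: shift back: h−9=y, u−9=l, y−9=p, n−9=e, a−9=r → ylper; then reverse → reply.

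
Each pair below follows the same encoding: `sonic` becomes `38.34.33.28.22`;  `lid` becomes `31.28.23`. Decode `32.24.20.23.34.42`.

meadow

The number is (letter's place in the alphabet, a=1) + 19.
Decoding 32.24.20.23.34.42: 32→(32−19)÷1=13=m, 24→(24−19)÷1=5=e, 20→(20−19)÷1=1=a, 23→(23−19)÷1=4=d, 34→(34−19)÷1=15=o, 42→(42−19)÷1=23=w.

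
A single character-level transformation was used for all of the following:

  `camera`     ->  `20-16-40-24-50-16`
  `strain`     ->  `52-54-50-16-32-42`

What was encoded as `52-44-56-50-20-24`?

c(#3)→20 and a(#1)→16: differences scale by 2, so n = 2·pos + 14. The formula is n = 2×(alphabet index, a=1) + 14.
Decoding 52-44-56-50-20-24: 52→(52−14)÷2=19=s, 44→(44−14)÷2=15=o, 56→(56−14)÷2=21=u, 50→(50−14)÷2=18=r, 20→(20−14)÷2=3=c, 24→(24−14)÷2=5=e.

source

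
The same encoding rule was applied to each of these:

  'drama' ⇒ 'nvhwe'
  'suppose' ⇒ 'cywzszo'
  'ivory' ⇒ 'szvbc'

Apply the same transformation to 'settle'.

Shifts by position in drama: pos 0: d→n (+10), pos 1: r→v (+4), pos 2: a→h (+7), pos 3: m→w (+10), pos 4: a→e (+4) — repeating every 3. The shifts repeat in a cycle of length 3: positions 0,1,… shift by +10, +4, +7, then the pattern repeats.
On settle: s+10=c, e+4=i, t+7=a, t+10=d, l+4=p, e+7=l.

ciadpl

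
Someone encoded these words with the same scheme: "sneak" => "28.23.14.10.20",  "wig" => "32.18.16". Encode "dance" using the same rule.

13.10.23.12.14

The number is (letter's place in the alphabet, a=1) + 9.
On dance: d=4→13, a=1→10, n=14→23, c=3→12, e=5→14.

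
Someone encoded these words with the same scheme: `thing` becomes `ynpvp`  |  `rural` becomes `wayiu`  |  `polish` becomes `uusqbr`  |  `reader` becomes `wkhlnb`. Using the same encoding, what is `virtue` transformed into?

aoybdo

Letter i (0-indexed) is shifted by i+5, so successive shifts are 5, 6, 7, ….
Applying it to virtue: v+5=a, i+6=o, r+7=y, t+8=b, u+9=d, e+10=o.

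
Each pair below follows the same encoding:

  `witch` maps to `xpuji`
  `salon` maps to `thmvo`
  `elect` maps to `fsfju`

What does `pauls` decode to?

Shifts by position in witch: pos 0: w→x (+1), pos 1: i→p (+7), pos 2: t→u (+1), pos 3: c→j (+7) — repeating every 2. A repeating key of period 2 is used — shifts +1, +7 over and over.
Reversing it on pauls: p−1=o, a−7=t, u−1=t, l−7=e, s−1=r.

otter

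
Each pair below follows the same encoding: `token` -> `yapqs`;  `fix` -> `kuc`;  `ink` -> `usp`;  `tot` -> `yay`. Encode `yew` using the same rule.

The shift depends on letter class: consonant t→y is +5, but vowel o→a is +12. The rule splits by letter class: vowels +12, consonants +5.
On yew: y(cons)+5=d, e(vowel)+12=q, w(cons)+5=b.

dqb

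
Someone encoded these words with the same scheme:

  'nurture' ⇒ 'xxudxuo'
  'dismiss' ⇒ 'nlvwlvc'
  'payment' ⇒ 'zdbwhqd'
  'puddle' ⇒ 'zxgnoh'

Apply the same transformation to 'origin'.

yulqlq

Shifts by position in nurture: pos 0: n→x (+10), pos 1: u→x (+3), pos 2: r→u (+3), pos 3: t→d (+10), pos 4: u→x (+3), pos 5: r→u (+3) — repeating every 3. The shifts repeat in a cycle of length 3: positions 0,1,… shift by +10, +3, +3, then the pattern repeats.
On origin: o+10=y, r+3=u, i+3=l, g+10=q, i+3=l, n+3=q.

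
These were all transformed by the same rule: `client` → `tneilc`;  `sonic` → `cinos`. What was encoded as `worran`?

The output letters match the input read backwards: client reversed is tneilc. The word is simply reversed.
Reversing it on worran: then reverse → narrow.

narrow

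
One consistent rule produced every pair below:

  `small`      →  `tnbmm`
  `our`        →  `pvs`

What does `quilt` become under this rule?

Compare letters: s→t is +1, m→n is +1, a→b is +1 — a constant shift. It's a constant shift of +1 (ROT1).
For quilt: q+1=r, u+1=v, i+1=j, l+1=m, t+1=u.

rvjmu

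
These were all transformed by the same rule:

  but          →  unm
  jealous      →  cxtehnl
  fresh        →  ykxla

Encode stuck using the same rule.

Compare letters: b→u is +19, u→n is +19, t→m is +19 — a constant shift. This is a Caesar cipher with shift 19.
For stuck: s+19=l, t+19=m, u+19=n, c+19=v, k+19=d.

lmnvd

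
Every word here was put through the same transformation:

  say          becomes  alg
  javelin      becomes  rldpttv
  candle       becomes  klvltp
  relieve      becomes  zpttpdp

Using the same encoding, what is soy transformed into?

azg

Two shifts are in play — +11 for a/e/i/o/u, +8 for every other letter.
Applying it to soy: s(cons)+8=a, o(vowel)+11=z, y(cons)+8=g.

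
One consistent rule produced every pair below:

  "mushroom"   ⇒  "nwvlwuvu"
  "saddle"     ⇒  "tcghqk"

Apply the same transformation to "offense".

phiisyl

The shift increases by 1 at each position, starting from +1: 1, 2, 3, ….
Applying it to offense: o+1=p, f+2=h, f+3=i, e+4=i, n+5=s, s+6=y, e+7=l.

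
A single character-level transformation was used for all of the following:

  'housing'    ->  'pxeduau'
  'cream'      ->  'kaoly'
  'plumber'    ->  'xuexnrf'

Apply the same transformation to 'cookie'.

kxyvur

In housing: h→p is +8, o→x is +9, u→e is +10, s→d is +11 — the shift increases by 1 each position. The shift increases by 1 at each position, starting from +8: 8, 9, 10, ….
On cookie: c+8=k, o+9=x, o+10=y, k+11=v, i+12=u, e+13=r.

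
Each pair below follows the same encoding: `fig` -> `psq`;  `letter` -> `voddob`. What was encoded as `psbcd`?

first

Compare letters: f→p is +10, i→s is +10, g→q is +10 — a constant shift. This is a Caesar cipher with shift 10.
Undoing it on psbcd: p−10=f, s−10=i, b−10=r, c−10=s, d−10=t.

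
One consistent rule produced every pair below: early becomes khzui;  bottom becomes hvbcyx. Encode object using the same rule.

In early: e→k is +6, a→h is +7, r→z is +8, l→u is +9 — the shift increases by 1 each position. The shift increases by 1 at each position, starting from +6: 6, 7, 8, ….
For object: o+6=u, b+7=i, j+8=r, e+9=n, c+10=m, t+11=e.

uirnme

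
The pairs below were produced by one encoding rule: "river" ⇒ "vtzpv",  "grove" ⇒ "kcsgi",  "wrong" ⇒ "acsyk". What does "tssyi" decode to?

Shifts by position in river: pos 0: r→v (+4), pos 1: i→t (+11), pos 2: v→z (+4), pos 3: e→p (+11) — repeating every 2. It's a Vigenère-style cipher with numeric key [4,11]: position i shifts by key[i mod 2].
Decoding tssyi: t−4=p, s−11=h, s−4=o, y−11=n, i−4=e.

phone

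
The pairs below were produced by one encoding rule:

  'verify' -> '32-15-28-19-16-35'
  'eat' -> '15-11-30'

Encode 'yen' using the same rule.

v is letter #22 and maps to 32: an offset of 10. Letters become their 1-based position plus 10 (so a→11, b→12, …).
Applying it to yen: y=25→35, e=5→15, n=14→24.

35-15-24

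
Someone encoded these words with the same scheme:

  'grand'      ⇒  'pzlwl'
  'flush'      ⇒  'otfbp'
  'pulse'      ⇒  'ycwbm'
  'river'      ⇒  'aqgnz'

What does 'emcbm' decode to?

verse

The shifts repeat in a cycle of length 3: positions 0,1,… shift by +9, +8, +11, then the pattern repeats.
Reversing it on emcbm: e−9=v, m−8=e, c−11=r, b−9=s, m−8=e.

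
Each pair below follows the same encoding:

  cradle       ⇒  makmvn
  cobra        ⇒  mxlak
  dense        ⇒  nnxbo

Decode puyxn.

flood

Shifts by position in cradle: pos 0: c→m (+10), pos 1: r→a (+9), pos 2: a→k (+10), pos 3: d→m (+9) — repeating every 2. It's a Vigenère-style cipher with numeric key [10,9]: position i shifts by key[i mod 2].
Undoing it on puyxn: p−10=f, u−9=l, y−10=o, x−9=o, n−10=d.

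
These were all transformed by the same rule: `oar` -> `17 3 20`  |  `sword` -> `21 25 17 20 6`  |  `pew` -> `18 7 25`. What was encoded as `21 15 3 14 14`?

small

o is letter #15 and maps to 17: an offset of 2. Each letter is replaced by its alphabet position (a=1..z=26) + 2.
Undoing it on 21 15 3 14 14: 21→(21−2)÷1=19=s, 15→(15−2)÷1=13=m, 3→(3−2)÷1=1=a, 14→(14−2)÷1=12=l, 14→(14−2)÷1=12=l.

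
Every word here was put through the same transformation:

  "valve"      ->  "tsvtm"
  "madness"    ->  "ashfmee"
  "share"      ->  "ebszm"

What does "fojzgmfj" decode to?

Each letter's alphabet position (a=0..z=25) is mapped through 5·x+18 mod 26 — an affine cipher.
Reversing it on fojzgmfj: f(5)→21·(5−18)≡13=n; o(14)→21·(14−18)≡20=u; j(9)→21·(9−18)≡19=t; z(25)→21·(25−18)≡17=r; g(6)→21·(6−18)≡8=i; m(12)→21·(12−18)≡4=e; f(5)→21·(5−18)≡13=n; j(9)→21·(9−18)≡19=t (all mod 26).

nutrient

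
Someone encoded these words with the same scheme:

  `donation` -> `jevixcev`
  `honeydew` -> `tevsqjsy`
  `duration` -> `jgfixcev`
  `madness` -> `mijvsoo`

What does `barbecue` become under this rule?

Treating letters as 0–25, the rule is x ↦ 9x + 8 (mod 26).
Applying it to barbecue: b(1)→9·1+8≡17=r; a(0)→9·0+8≡8=i; r(17)→9·17+8≡5=f; b(1)→9·1+8≡17=r; e(4)→9·4+8≡18=s; c(2)→9·2+8≡0=a; u(20)→9·20+8≡6=g; e(4)→9·4+8≡18=s (all mod 26).

rifrsags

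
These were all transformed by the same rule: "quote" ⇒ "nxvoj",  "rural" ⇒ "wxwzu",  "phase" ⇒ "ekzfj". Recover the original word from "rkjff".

q(16)→n(13) and u(20)→x(23) fit y≡9x+25 (mod 26); the inverse of 9 mod 26 is 3. Treating letters as 0–25, the rule is x ↦ 9x + 25 (mod 26).
Undoing it on rkjff: r(17)→3·(17−25)≡2=c; k(10)→3·(10−25)≡7=h; j(9)→3·(9−25)≡4=e; f(5)→3·(5−25)≡18=s; f(5)→3·(5−25)≡18=s (all mod 26).

chess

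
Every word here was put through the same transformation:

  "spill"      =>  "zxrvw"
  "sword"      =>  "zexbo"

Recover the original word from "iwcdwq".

bottle

Letter i (0-indexed) is shifted by i+7, so successive shifts are 7, 8, 9, ….
Undoing it on iwcdwq: i−7=b, w−8=o, c−9=t, d−10=t, w−11=l, q−12=e.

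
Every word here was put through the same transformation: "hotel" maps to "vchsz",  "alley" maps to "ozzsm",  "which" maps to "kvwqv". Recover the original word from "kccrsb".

Compare letters: h→v is +14, o→c is +14, t→h is +14 — a constant shift. It's a constant shift of +14 (ROT14).
Reversing it on kccrsb: k−14=w, c−14=o, c−14=o, r−14=d, s−14=e, b−14=n.

wooden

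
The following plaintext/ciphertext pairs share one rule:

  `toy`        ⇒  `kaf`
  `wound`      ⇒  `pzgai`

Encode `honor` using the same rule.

The output letters match the input read backwards, each shifted +12: toy reversed is yot. The word is reversed, then every letter is shifted forward by 12.
Applying it to honor: reverse → ronoh; then shift: r+12=d, o+12=a, n+12=z, o+12=a, h+12=t.

dazat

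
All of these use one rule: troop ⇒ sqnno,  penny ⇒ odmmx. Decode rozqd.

spare

Compare letters: t→s is +25, r→q is +25, o→n is +25 — a constant shift. It's a constant shift of +25 (ROT25).
Decoding rozqd: r−25=s, o−25=p, z−25=a, q−25=r, d−25=e.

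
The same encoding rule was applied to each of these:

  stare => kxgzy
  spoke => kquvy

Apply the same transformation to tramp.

The output letters match the input read backwards, each shifted +6: stare reversed is erats. The word is reversed, then every letter is shifted forward by 6.
Applying it to tramp: reverse → pmart; then shift: p+6=v, m+6=s, a+6=g, r+6=x, t+6=z.

vsgxz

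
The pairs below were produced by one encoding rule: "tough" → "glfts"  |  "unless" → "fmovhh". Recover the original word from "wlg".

dot

Each pair mirrors across the alphabet (t↔g, o↔l, u↔f): positions sum to 25. Letters are reflected about the middle of the alphabet (position → 25−position): Atbash.
Reversing it on wlg: w↔d, l↔o, g↔t.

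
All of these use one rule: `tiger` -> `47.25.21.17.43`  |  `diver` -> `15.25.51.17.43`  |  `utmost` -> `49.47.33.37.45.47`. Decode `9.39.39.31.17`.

t(#20)→47 and i(#9)→25: differences scale by 2, so n = 2·pos + 7. Each letter becomes 2×(its alphabet position, a=1..z=26) + 7.
Undoing it on 9.39.39.31.17: 9→(9−7)÷2=1=a, 39→(39−7)÷2=16=p, 39→(39−7)÷2=16=p, 31→(31−7)÷2=12=l, 17→(17−7)÷2=5=e.

apple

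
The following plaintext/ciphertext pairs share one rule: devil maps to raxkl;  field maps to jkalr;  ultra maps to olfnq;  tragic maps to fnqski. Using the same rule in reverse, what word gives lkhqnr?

lizard

This is an affine cipher: with a=0,…,z=25, each position x becomes (9x+16) mod 26.
Undoing it on lkhqnr: l(11)→3·(11−16)≡11=l; k(10)→3·(10−16)≡8=i; h(7)→3·(7−16)≡25=z; q(16)→3·(16−16)≡0=a; n(13)→3·(13−16)≡17=r; r(17)→3·(17−16)≡3=d (all mod 26).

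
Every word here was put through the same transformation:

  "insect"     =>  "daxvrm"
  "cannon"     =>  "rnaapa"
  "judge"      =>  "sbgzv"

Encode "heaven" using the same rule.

ovnqva

i(8)→d(3) and n(13)→a(0) fit y≡15x+13 (mod 26); the inverse of 15 mod 26 is 7. Each letter's alphabet position (a=0..z=25) is mapped through 15·x+13 mod 26 — an affine cipher.
For heaven: h(7)→15·7+13≡14=o; e(4)→15·4+13≡21=v; a(0)→15·0+13≡13=n; v(21)→15·21+13≡16=q; e(4)→15·4+13≡21=v; n(13)→15·13+13≡0=a (all mod 26).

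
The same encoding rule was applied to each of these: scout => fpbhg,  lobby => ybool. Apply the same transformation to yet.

lrg

Compare letters: s→f is +13, c→p is +13, o→b is +13 — a constant shift. Each letter is shifted forward by 13 in the alphabet (a Caesar shift of +13).
On yet: y+13=l, e+13=r, t+13=g.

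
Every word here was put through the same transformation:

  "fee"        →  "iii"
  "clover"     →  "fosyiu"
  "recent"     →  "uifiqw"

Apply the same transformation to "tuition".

The shift depends on letter class: consonant f→i is +3, but vowel e→i is +4. Vowels shift forward by 4 and consonants shift forward by 3.
Applying it to tuition: t(cons)+3=w, u(vowel)+4=y, i(vowel)+4=m, t(cons)+3=w, i(vowel)+4=m, o(vowel)+4=s, n(cons)+3=q.

wymwmsq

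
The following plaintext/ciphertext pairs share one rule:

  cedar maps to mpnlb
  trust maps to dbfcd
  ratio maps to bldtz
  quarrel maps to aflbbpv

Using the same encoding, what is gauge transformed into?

qlfqp

The shift depends on letter class: consonant c→m is +10, but vowel e→p is +11. Vowels shift forward by 11 and consonants shift forward by 10.
Applying it to gauge: g(cons)+10=q, a(vowel)+11=l, u(vowel)+11=f, g(cons)+10=q, e(vowel)+11=p.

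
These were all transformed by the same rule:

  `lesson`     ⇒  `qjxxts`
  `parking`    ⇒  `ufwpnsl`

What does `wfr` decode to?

ram

Compare letters: l→q is +5, e→j is +5, s→x is +5 — a constant shift. Every letter moves 5 places later in the alphabet, wrapping around z→a.
Undoing it on wfr: w−5=r, f−5=a, r−5=m.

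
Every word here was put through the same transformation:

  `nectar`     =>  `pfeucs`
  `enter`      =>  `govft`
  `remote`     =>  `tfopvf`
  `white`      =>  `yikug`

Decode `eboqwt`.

campus

A repeating key of period 2 is used — shifts +2, +1 over and over.
Decoding eboqwt: e−2=c, b−1=a, o−2=m, q−1=p, w−2=u, t−1=s.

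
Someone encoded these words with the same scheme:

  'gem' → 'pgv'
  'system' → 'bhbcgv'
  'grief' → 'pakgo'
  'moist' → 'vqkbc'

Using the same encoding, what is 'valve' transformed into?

ecueg

The shift depends on letter class: consonant g→p is +9, but vowel e→g is +2. Two shifts are in play — +2 for a/e/i/o/u, +9 for every other letter.
For valve: v(cons)+9=e, a(vowel)+2=c, l(cons)+9=u, v(cons)+9=e, e(vowel)+2=g.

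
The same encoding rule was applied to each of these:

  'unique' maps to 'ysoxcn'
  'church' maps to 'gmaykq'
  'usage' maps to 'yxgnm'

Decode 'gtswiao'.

compare

In unique: u→y is +4, n→s is +5, i→o is +6, q→x is +7 — the shift increases by 1 each position. Letter i (0-indexed) is shifted by i+4, so successive shifts are 4, 5, 6, ….
Reversing it on gtswiao: g−4=c, t−5=o, s−6=m, w−7=p, i−8=a, a−9=r, o−10=e.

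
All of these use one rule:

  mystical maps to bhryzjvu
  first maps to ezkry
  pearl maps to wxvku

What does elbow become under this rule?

xucpt

m(12)→b(1) and y(24)→h(7) fit y≡7x+21 (mod 26); the inverse of 7 mod 26 is 15. This is an affine cipher: with a=0,…,z=25, each position x becomes (7x+21) mod 26.
For elbow: e(4)→7·4+21≡23=x; l(11)→7·11+21≡20=u; b(1)→7·1+21≡2=c; o(14)→7·14+21≡15=p; w(22)→7·22+21≡19=t (all mod 26).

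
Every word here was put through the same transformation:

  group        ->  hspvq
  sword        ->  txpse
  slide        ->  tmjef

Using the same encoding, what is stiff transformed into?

tujgg

Every letter moves 1 place later in the alphabet, wrapping around z→a.
Applying it to stiff: s+1=t, t+1=u, i+1=j, f+1=g, f+1=g.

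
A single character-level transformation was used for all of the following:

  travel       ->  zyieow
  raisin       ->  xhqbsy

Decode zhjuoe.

tablet

In travel: t→z is +6, r→y is +7, a→i is +8, v→e is +9 — the shift increases by 1 each position. Each letter shifts forward by (position + 6), i.e. 6, 7, 8, … — the shift grows by one for each successive letter.
Reversing it on zhjuoe: z−6=t, h−7=a, j−8=b, u−9=l, o−10=e, e−11=t.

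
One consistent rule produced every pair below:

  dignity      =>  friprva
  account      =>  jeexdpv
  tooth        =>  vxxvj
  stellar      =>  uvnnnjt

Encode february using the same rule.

The shift depends on letter class: consonant d→f is +2, but vowel i→r is +9. The rule splits by letter class: vowels +9, consonants +2.
For february: f(cons)+2=h, e(vowel)+9=n, b(cons)+2=d, r(cons)+2=t, u(vowel)+9=d, a(vowel)+9=j, r(cons)+2=t, y(cons)+2=a.

hndtdjta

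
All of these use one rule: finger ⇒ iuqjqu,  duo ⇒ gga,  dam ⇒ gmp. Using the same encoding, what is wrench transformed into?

zuqqfk

The rule splits by letter class: vowels +12, consonants +3.
For wrench: w(cons)+3=z, r(cons)+3=u, e(vowel)+12=q, n(cons)+3=q, c(cons)+3=f, h(cons)+3=k.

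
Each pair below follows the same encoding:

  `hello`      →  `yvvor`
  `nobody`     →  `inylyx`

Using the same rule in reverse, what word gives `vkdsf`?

The output letters match the input read backwards, each shifted +10: hello reversed is olleh. Two steps: reverse the string, then apply a Caesar shift of +10.
Reversing it on vkdsf: shift back: v−10=l, k−10=a, d−10=t, s−10=i, f−10=v → lativ; then reverse → vital.

vital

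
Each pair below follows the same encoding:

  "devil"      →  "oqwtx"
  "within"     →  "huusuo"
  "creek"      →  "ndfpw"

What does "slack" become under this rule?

A repeating key of period 3 is used — shifts +11, +12, +1 over and over.
On slack: s+11=d, l+12=x, a+1=b, c+11=n, k+12=w.

dxbnw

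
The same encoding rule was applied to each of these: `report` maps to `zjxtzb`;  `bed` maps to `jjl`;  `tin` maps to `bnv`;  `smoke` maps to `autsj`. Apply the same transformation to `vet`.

djb

The shift depends on letter class: consonant r→z is +8, but vowel e→j is +5. Vowels shift forward by 5 and consonants shift forward by 8.
Applying it to vet: v(cons)+8=d, e(vowel)+5=j, t(cons)+8=b.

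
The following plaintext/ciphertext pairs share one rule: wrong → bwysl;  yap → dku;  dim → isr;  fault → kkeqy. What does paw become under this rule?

ukb

The shift depends on letter class: consonant w→b is +5, but vowel o→y is +10. The rule splits by letter class: vowels +10, consonants +5.
On paw: p(cons)+5=u, a(vowel)+10=k, w(cons)+5=b.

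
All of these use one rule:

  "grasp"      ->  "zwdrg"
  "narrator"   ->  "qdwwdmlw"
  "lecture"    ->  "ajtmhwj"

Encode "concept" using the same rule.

tlqtjgm

g(6)→z(25) and r(17)→w(22) fit y≡21x+3 (mod 26); the inverse of 21 mod 26 is 5. This is an affine cipher: with a=0,…,z=25, each position x becomes (21x+3) mod 26.
Applying it to concept: c(2)→21·2+3≡19=t; o(14)→21·14+3≡11=l; n(13)→21·13+3≡16=q; c(2)→21·2+3≡19=t; e(4)→21·4+3≡9=j; p(15)→21·15+3≡6=g; t(19)→21·19+3≡12=m (all mod 26).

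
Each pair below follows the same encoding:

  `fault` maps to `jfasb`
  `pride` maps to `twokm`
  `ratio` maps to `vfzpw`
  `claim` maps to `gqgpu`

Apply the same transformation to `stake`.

In fault: f→j is +4, a→f is +5, u→a is +6, l→s is +7 — the shift increases by 1 each position. Letter i (0-indexed) is shifted by i+4, so successive shifts are 4, 5, 6, ….
For stake: s+4=w, t+5=y, a+6=g, k+7=r, e+8=m.

wygrm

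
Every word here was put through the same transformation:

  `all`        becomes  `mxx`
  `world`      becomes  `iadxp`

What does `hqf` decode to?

vet

Compare letters: a→m is +12, l→x is +12, l→x is +12 — a constant shift. Each letter is shifted forward by 12 in the alphabet (a Caesar shift of +12).
Reversing it on hqf: h−12=v, q−12=e, f−12=t.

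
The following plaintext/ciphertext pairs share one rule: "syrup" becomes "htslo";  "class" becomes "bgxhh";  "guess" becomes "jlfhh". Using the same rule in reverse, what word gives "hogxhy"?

splash

s(18)→h(7) and y(24)→t(19) fit y≡15x+23 (mod 26); the inverse of 15 mod 26 is 7. Treating letters as 0–25, the rule is x ↦ 15x + 23 (mod 26).
Decoding hogxhy: h(7)→7·(7−23)≡18=s; o(14)→7·(14−23)≡15=p; g(6)→7·(6−23)≡11=l; x(23)→7·(23−23)≡0=a; h(7)→7·(7−23)≡18=s; y(24)→7·(24−23)≡7=h (all mod 26).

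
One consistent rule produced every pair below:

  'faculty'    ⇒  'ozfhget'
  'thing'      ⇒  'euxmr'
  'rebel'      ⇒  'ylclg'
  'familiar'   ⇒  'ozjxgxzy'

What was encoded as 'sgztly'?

Each letter's alphabet position (a=0..z=25) is mapped through 3·x+25 mod 26 — an affine cipher.
Undoing it on sgztly: s(18)→9·(18−25)≡15=p; g(6)→9·(6−25)≡11=l; z(25)→9·(25−25)≡0=a; t(19)→9·(19−25)≡24=y; l(11)→9·(11−25)≡4=e; y(24)→9·(24−25)≡17=r (all mod 26).

player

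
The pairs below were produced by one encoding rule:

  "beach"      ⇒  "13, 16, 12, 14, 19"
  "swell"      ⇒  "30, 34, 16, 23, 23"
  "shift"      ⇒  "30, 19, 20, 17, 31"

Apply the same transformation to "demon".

15, 16, 24, 26, 25

b is letter #2 and maps to 13: an offset of 11. Letters become their 1-based position plus 11 (so a→12, b→13, …).
On demon: d=4→15, e=5→16, m=13→24, o=15→26, n=14→25.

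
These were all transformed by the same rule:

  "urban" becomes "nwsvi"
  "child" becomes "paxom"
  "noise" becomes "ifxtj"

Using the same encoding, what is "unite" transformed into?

u(20)→n(13) and r(17)→w(22) fit y≡23x+21 (mod 26); the inverse of 23 mod 26 is 17. Each letter's alphabet position (a=0..z=25) is mapped through 23·x+21 mod 26 — an affine cipher.
Applying it to unite: u(20)→23·20+21≡13=n; n(13)→23·13+21≡8=i; i(8)→23·8+21≡23=x; t(19)→23·19+21≡16=q; e(4)→23·4+21≡9=j (all mod 26).

nixqj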